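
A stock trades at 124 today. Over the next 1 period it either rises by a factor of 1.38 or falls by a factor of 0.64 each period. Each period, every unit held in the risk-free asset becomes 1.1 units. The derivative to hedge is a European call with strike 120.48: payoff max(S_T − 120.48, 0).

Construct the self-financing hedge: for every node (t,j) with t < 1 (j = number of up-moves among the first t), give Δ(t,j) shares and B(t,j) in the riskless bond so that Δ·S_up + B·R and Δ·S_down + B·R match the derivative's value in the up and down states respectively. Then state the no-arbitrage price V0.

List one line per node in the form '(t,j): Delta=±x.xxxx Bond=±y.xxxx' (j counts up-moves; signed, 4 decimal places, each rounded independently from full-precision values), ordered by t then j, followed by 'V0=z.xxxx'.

(0,0): Delta=0.5519 Bond=-39.8152
V0=28.6172

No-arbitrage ⇒ martingale measure with p* = (R−d)/(u−d) = 0.6216.
Terminal values V(1,·): V(1,0)=0.0000, V(1,1)=50.6400
Node (0,0) S=124.0000: V=(p*·50.6400+(1−p*)·0.0000)/1.1=28.6172; Δ=(50.6400−0.0000)/(171.1200−79.3600)=0.5519; B=V−Δ·S=-39.8152
Self-financing check: at every node Δ·S+B equals the discounted successor values.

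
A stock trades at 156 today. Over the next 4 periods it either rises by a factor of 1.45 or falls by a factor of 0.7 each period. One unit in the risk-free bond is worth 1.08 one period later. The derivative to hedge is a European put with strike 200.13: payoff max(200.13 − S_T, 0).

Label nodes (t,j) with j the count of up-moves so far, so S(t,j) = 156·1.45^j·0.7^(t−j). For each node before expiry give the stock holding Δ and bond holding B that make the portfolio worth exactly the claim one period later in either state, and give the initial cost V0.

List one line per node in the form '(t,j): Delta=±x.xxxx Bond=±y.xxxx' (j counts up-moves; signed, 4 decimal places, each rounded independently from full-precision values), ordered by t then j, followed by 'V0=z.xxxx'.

(0,0): Delta=-0.3429 Bond=93.3602
(1,0): Delta=-0.6432 Bond=133.6149
(1,1): Delta=-0.2018 Bond=68.9058
(2,0): Delta=-1.0000 Bond=171.5792
(2,1): Delta=-0.4755 Bond=117.7468
(2,2): Delta=-0.0732 Bond=32.2300
(3,0): Delta=-1.0000 Bond=185.3056
(3,1): Delta=-1.0000 Bond=185.3056
(3,2): Delta=-0.2289 Bond=70.5575
(3,3): Delta=0.0000 Bond=0.0000
V0=39.8607

Since d<R<u, set p* = (R−d)/(u−d) = 0.5067; price each node as the discounted p*-expectation of its children.
Payoff layer (t=4): V(4,0)=162.6744, V(4,1)=122.5434, V(4,2)=39.4149, V(4,3)=0.0000, V(4,4)=0.0000
Node (3,0) S=53.5080: V=(p*·122.5434+(1−p*)·162.6744)/1.08=131.7976; Δ=(122.5434−162.6744)/(77.5866−37.4556)=-1.0000; B=V−Δ·S=185.3056
Node (3,1) S=110.8380: V=(p*·39.4149+(1−p*)·122.5434)/1.08=74.4676; Δ=(39.4149−122.5434)/(160.7151−77.5866)=-1.0000; B=V−Δ·S=185.3056
Node (3,2) S=229.5930: V=(p*·0.0000+(1−p*)·39.4149)/1.08=18.0043; Δ=(0.0000−39.4149)/(332.9098−160.7151)=-0.2289; B=V−Δ·S=70.5575
Node (3,3) S=475.5855: V=(p*·0.0000+(1−p*)·0.0000)/1.08=0.0000; Δ=(0.0000−0.0000)/(689.5990−332.9098)=0.0000; B=V−Δ·S=0.0000
Node (2,0) S=76.4400: V=(p*·74.4676+(1−p*)·131.7976)/1.08=95.1392; Δ=(74.4676−131.7976)/(110.8380−53.5080)=-1.0000; B=V−Δ·S=171.5792
Node (2,1) S=158.3400: V=(p*·18.0043+(1−p*)·74.4676)/1.08=42.4625; Δ=(18.0043−74.4676)/(229.5930−110.8380)=-0.4755; B=V−Δ·S=117.7468
Node (2,2) S=327.9900: V=(p*·0.0000+(1−p*)·18.0043)/1.08=8.2242; Δ=(0.0000−18.0043)/(475.5855−229.5930)=-0.0732; B=V−Δ·S=32.2300
Node (1,0) S=109.2000: V=(p*·42.4625+(1−p*)·95.1392)/1.08=63.3793; Δ=(42.4625−95.1392)/(158.3400−76.4400)=-0.6432; B=V−Δ·S=133.6149
Node (1,1) S=226.2000: V=(p*·8.2242+(1−p*)·42.4625)/1.08=23.2547; Δ=(8.2242−42.4625)/(327.9900−158.3400)=-0.2018; B=V−Δ·S=68.9058
Node (0,0) S=156.0000: V=(p*·23.2547+(1−p*)·63.3793)/1.08=39.8607; Δ=(23.2547−63.3793)/(226.2000−109.2000)=-0.3429; B=V−Δ·S=93.3602
Self-financing check: at every node Δ·S+B equals the discounted successor values.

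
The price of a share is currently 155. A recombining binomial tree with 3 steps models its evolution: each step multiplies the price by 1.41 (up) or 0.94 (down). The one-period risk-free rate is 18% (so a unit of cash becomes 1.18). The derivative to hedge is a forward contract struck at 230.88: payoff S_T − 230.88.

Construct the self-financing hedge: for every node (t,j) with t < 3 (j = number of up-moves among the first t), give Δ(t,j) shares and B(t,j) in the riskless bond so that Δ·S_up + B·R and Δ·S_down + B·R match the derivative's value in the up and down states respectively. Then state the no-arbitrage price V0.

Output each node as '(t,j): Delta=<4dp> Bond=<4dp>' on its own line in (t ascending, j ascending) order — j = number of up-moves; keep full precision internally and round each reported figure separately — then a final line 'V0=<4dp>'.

(0,0): Delta=1.0000 Bond=-140.5207
(1,0): Delta=1.0000 Bond=-165.8144
(1,1): Delta=1.0000 Bond=-165.8144
(2,0): Delta=1.0000 Bond=-195.6610
(2,1): Delta=1.0000 Bond=-195.6610
(2,2): Delta=1.0000 Bond=-195.6610
V0=14.4793

No-arbitrage ⇒ martingale measure with p* = (R−d)/(u−d) = 0.5106.
Payoff layer (t=3): V(3,0)=-102.1395, V(3,1)=-37.7692, V(3,2)=58.7862, V(3,3)=203.6193
  t=2,j=0: stock 136.9580 → up 193.1108 (V=-37.7692), down 128.7405 (V=-102.1395). Price -58.7030; hedge Δ=1.0000, bond B=-195.6610.
  t=2,j=1: stock 205.4370 → up 289.6662 (V=58.7862), down 193.1108 (V=-37.7692). Price 9.7760; hedge Δ=1.0000, bond B=-195.6610.
  t=2,j=2: stock 308.1555 → up 434.4993 (V=203.6193), down 289.6662 (V=58.7862). Price 112.4945; hedge Δ=1.0000, bond B=-195.6610.
  t=1,j=0: stock 145.7000 → up 205.4370 (V=9.7760), down 136.9580 (V=-58.7030). Price -20.1144; hedge Δ=1.0000, bond B=-165.8144.
  t=1,j=1: stock 218.5500 → up 308.1555 (V=112.4945), down 205.4370 (V=9.7760). Price 52.7356; hedge Δ=1.0000, bond B=-165.8144.
  t=0,j=0: stock 155.0000 → up 218.5500 (V=52.7356), down 145.7000 (V=-20.1144). Price 14.4793; hedge Δ=1.0000, bond B=-140.5207.
The time-0 hedge costs 14.4793, which is the no-arbitrage price.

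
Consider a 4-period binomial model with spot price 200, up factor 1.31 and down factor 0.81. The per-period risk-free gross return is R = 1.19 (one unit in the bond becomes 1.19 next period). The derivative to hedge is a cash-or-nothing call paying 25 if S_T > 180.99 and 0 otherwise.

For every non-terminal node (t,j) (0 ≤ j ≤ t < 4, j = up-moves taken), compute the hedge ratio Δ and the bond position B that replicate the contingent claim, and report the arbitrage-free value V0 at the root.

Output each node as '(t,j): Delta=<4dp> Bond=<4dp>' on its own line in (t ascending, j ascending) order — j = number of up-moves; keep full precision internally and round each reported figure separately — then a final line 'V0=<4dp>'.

Under the risk-neutral measure, an up-move has probability p* = (R−d)/(u−d) = 0.7600 and values discount at R = 1.19.
Terminal payoffs: V(4,0)=0.0000, V(4,1)=0.0000, V(4,2)=25.0000, V(4,3)=25.0000, V(4,4)=25.0000
(3,0): S=106.2882. Δ = (V_up−V_dn)/(S_up−S_dn) = (0.0000−0.0000)/(139.2375−86.0934) = 0.0000. V = [p*·0.0000 + (1−p*)·0.0000]/1.19 = 0.0000. B = V − Δ·S = 0.0000.
(3,1): S=171.8982. Δ = (V_up−V_dn)/(S_up−S_dn) = (25.0000−0.0000)/(225.1866−139.2375) = 0.2909. V = [p*·25.0000 + (1−p*)·0.0000]/1.19 = 15.9664. B = V − Δ·S = -34.0336.
(3,2): S=278.0082. Δ = (V_up−V_dn)/(S_up−S_dn) = (25.0000−25.0000)/(364.1907−225.1866) = 0.0000. V = [p*·25.0000 + (1−p*)·25.0000]/1.19 = 21.0084. B = V − Δ·S = 21.0084.
(3,3): S=449.6182. Δ = (V_up−V_dn)/(S_up−S_dn) = (25.0000−25.0000)/(588.9998−364.1907) = 0.0000. V = [p*·25.0000 + (1−p*)·25.0000]/1.19 = 21.0084. B = V − Δ·S = 21.0084.
(2,0): S=131.2200. Δ = (V_up−V_dn)/(S_up−S_dn) = (15.9664−0.0000)/(171.8982−106.2882) = 0.2434. V = [p*·15.9664 + (1−p*)·0.0000]/1.19 = 10.1970. B = V − Δ·S = -21.7358.
(2,1): S=212.2200. Δ = (V_up−V_dn)/(S_up−S_dn) = (21.0084−15.9664)/(278.0082−171.8982) = 0.0475. V = [p*·21.0084 + (1−p*)·15.9664]/1.19 = 16.6372. B = V − Δ·S = 6.5532.
(2,2): S=343.2200. Δ = (V_up−V_dn)/(S_up−S_dn) = (21.0084−21.0084)/(449.6182−278.0082) = 0.0000. V = [p*·21.0084 + (1−p*)·21.0084]/1.19 = 17.6541. B = V − Δ·S = 17.6541.
(1,0): S=162.0000. Δ = (V_up−V_dn)/(S_up−S_dn) = (16.6372−10.1970)/(212.2200−131.2200) = 0.0795. V = [p*·16.6372 + (1−p*)·10.1970]/1.19 = 12.6820. B = V − Δ·S = -0.1984.
(1,1): S=262.0000. Δ = (V_up−V_dn)/(S_up−S_dn) = (17.6541−16.6372)/(343.2200−212.2200) = 0.0078. V = [p*·17.6541 + (1−p*)·16.6372]/1.19 = 14.6303. B = V − Δ·S = 12.5966.
(0,0): S=200.0000. Δ = (V_up−V_dn)/(S_up−S_dn) = (14.6303−12.6820)/(262.0000−162.0000) = 0.0195. V = [p*·14.6303 + (1−p*)·12.6820]/1.19 = 11.9014. B = V − Δ·S = 8.0048.
Each (Δ,B) replicates both successor values, so the strategy is self-financing and V0 is arbitrage-free.

(0,0): Delta=0.0195 Bond=8.0048
(1,0): Delta=0.0795 Bond=-0.1984
(1,1): Delta=0.0078 Bond=12.5966
(2,0): Delta=0.2434 Bond=-21.7358
(2,1): Delta=0.0475 Bond=6.5532
(2,2): Delta=0.0000 Bond=17.6541
(3,0): Delta=0.0000 Bond=0.0000
(3,1): Delta=0.2909 Bond=-34.0336
(3,2): Delta=0.0000 Bond=21.0084
(3,3): Delta=0.0000 Bond=21.0084
V0=11.9014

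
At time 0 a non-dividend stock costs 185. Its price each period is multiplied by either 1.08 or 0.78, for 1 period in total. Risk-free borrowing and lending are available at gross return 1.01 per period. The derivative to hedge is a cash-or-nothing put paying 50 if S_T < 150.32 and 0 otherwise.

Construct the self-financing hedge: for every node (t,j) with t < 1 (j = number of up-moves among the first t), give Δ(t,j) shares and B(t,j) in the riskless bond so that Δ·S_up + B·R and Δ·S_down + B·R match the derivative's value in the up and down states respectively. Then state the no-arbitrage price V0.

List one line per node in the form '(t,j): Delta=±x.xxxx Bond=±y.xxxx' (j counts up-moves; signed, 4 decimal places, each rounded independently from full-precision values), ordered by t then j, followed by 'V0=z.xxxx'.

Under the risk-neutral measure, an up-move has probability p* = (R−d)/(u−d) = 0.7667 and values discount at R = 1.01.
At expiry t=1: V(1,0)=50.0000, V(1,1)=0.0000
Node (0,0) S=185.0000: V=(p*·0.0000+(1−p*)·50.0000)/1.01=11.5512; Δ=(0.0000−50.0000)/(199.8000−144.3000)=-0.9009; B=V−Δ·S=178.2178
Each (Δ,B) replicates both successor values, so the strategy is self-financing and V0 is arbitrage-free.

(0,0): Delta=-0.9009 Bond=178.2178
V0=11.5512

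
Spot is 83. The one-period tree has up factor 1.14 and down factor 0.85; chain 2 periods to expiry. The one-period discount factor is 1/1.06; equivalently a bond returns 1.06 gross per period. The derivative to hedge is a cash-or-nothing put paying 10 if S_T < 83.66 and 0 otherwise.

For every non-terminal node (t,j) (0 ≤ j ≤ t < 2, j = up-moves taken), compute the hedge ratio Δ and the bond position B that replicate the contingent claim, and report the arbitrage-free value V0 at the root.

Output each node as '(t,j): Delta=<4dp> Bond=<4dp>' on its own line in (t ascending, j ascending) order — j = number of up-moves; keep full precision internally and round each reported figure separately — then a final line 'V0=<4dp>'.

Under the risk-neutral measure, an up-move has probability p* = (R−d)/(u−d) = 0.7241 and values discount at R = 1.06.
At expiry t=2: V(2,0)=10.0000, V(2,1)=10.0000, V(2,2)=0.0000
Node (1,0) S=70.5500: V=(p*·10.0000+(1−p*)·10.0000)/1.06=9.4340; Δ=(10.0000−10.0000)/(80.4270−59.9675)=0.0000; B=V−Δ·S=9.4340
Node (1,1) S=94.6200: V=(p*·0.0000+(1−p*)·10.0000)/1.06=2.6025; Δ=(0.0000−10.0000)/(107.8668−80.4270)=-0.3644; B=V−Δ·S=37.0852
Node (0,0) S=83.0000: V=(p*·2.6025+(1−p*)·9.4340)/1.06=4.2330; Δ=(2.6025−9.4340)/(94.6200−70.5500)=-0.2838; B=V−Δ·S=27.7899
Self-financing check: at every node Δ·S+B equals the discounted successor values.

(0,0): Delta=-0.2838 Bond=27.7899
(1,0): Delta=0.0000 Bond=9.4340
(1,1): Delta=-0.3644 Bond=37.0852
V0=4.2330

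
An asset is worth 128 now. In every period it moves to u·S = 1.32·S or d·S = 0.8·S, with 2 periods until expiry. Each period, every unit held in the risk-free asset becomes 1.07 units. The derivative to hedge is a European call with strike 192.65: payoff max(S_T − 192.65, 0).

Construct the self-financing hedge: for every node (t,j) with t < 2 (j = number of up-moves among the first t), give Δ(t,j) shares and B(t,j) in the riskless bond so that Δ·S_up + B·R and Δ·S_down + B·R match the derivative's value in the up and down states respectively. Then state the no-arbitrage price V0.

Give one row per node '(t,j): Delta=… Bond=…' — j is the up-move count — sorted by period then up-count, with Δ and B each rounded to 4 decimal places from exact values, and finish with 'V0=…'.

Since d<R<u, set p* = (R−d)/(u−d) = 0.5192; price each node as the discounted p*-expectation of its children.
Terminal values V(2,·): V(2,0)=0.0000, V(2,1)=0.0000, V(2,2)=30.3772
Node (1,0) S=102.4000: V=(p*·0.0000+(1−p*)·0.0000)/1.07=0.0000; Δ=(0.0000−0.0000)/(135.1680−81.9200)=0.0000; B=V−Δ·S=0.0000
Node (1,1) S=168.9600: V=(p*·30.3772+(1−p*)·0.0000)/1.07=14.7409; Δ=(30.3772−0.0000)/(223.0272−135.1680)=0.3457; B=V−Δ·S=-43.6768
Node (0,0) S=128.0000: V=(p*·14.7409+(1−p*)·0.0000)/1.07=7.1532; Δ=(14.7409−0.0000)/(168.9600−102.4000)=0.2215; B=V−Δ·S=-21.1947
Root portfolio cost Δ·128+B reproduces V0=7.1532.

(0,0): Delta=0.2215 Bond=-21.1947
(1,0): Delta=0.0000 Bond=0.0000
(1,1): Delta=0.3457 Bond=-43.6768
V0=7.1532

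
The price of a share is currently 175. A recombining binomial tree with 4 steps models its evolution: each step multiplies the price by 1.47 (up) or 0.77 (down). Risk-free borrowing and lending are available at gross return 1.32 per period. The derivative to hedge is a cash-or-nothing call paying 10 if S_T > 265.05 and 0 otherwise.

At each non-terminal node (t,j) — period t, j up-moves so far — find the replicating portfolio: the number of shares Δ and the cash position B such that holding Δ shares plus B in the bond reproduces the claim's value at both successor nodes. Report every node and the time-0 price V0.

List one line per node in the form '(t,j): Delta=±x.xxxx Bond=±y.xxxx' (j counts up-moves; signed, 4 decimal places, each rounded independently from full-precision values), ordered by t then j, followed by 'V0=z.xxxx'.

(0,0): Delta=0.0141 Bond=0.1598
(1,0): Delta=0.0376 Bond=-2.9526
(1,1): Delta=0.0107 Bond=1.0737
(2,0): Delta=0.0000 Bond=0.0000
(2,1): Delta=0.0429 Bond=-4.9603
(2,2): Delta=0.0061 Bond=3.1566
(3,0): Delta=0.0000 Bond=0.0000
(3,1): Delta=0.0000 Bond=0.0000
(3,2): Delta=0.0491 Bond=-8.3333
(3,3): Delta=0.0000 Bond=7.5758
V0=2.6248

No-arbitrage ⇒ martingale measure with p* = (R−d)/(u−d) = 0.7857.
At expiry t=4: V(4,0)=0.0000, V(4,1)=0.0000, V(4,2)=0.0000, V(4,3)=10.0000, V(4,4)=10.0000
(3,0): S=79.8933. Δ = (V_up−V_dn)/(S_up−S_dn) = (0.0000−0.0000)/(117.4431−61.5178) = 0.0000. V = [p*·0.0000 + (1−p*)·0.0000]/1.32 = 0.0000. B = V − Δ·S = 0.0000.
(3,1): S=152.5235. Δ = (V_up−V_dn)/(S_up−S_dn) = (0.0000−0.0000)/(224.2096−117.4431) = 0.0000. V = [p*·0.0000 + (1−p*)·0.0000]/1.32 = 0.0000. B = V − Δ·S = 0.0000.
(3,2): S=291.1813. Δ = (V_up−V_dn)/(S_up−S_dn) = (10.0000−0.0000)/(428.0365−224.2096) = 0.0491. V = [p*·10.0000 + (1−p*)·0.0000]/1.32 = 5.9524. B = V − Δ·S = -8.3333.
(3,3): S=555.8915. Δ = (V_up−V_dn)/(S_up−S_dn) = (10.0000−10.0000)/(817.1605−428.0365) = 0.0000. V = [p*·10.0000 + (1−p*)·10.0000]/1.32 = 7.5758. B = V − Δ·S = 7.5758.
(2,0): S=103.7575. Δ = (V_up−V_dn)/(S_up−S_dn) = (0.0000−0.0000)/(152.5235−79.8933) = 0.0000. V = [p*·0.0000 + (1−p*)·0.0000]/1.32 = 0.0000. B = V − Δ·S = 0.0000.
(2,1): S=198.0825. Δ = (V_up−V_dn)/(S_up−S_dn) = (5.9524−0.0000)/(291.1813−152.5235) = 0.0429. V = [p*·5.9524 + (1−p*)·0.0000]/1.32 = 3.5431. B = V − Δ·S = -4.9603.
(2,2): S=378.1575. Δ = (V_up−V_dn)/(S_up−S_dn) = (7.5758−5.9524)/(555.8915−291.1813) = 0.0061. V = [p*·7.5758 + (1−p*)·5.9524]/1.32 = 5.4757. B = V − Δ·S = 3.1566.
(1,0): S=134.7500. Δ = (V_up−V_dn)/(S_up−S_dn) = (3.5431−0.0000)/(198.0825−103.7575) = 0.0376. V = [p*·3.5431 + (1−p*)·0.0000]/1.32 = 2.1090. B = V − Δ·S = -2.9526.
(1,1): S=257.2500. Δ = (V_up−V_dn)/(S_up−S_dn) = (5.4757−3.5431)/(378.1575−198.0825) = 0.0107. V = [p*·5.4757 + (1−p*)·3.5431]/1.32 = 3.8345. B = V − Δ·S = 1.0737.
(0,0): S=175.0000. Δ = (V_up−V_dn)/(S_up−S_dn) = (3.8345−2.1090)/(257.2500−134.7500) = 0.0141. V = [p*·3.8345 + (1−p*)·2.1090]/1.32 = 2.6248. B = V − Δ·S = 0.1598.
Each (Δ,B) replicates both successor values, so the strategy is self-financing and V0 is arbitrage-free.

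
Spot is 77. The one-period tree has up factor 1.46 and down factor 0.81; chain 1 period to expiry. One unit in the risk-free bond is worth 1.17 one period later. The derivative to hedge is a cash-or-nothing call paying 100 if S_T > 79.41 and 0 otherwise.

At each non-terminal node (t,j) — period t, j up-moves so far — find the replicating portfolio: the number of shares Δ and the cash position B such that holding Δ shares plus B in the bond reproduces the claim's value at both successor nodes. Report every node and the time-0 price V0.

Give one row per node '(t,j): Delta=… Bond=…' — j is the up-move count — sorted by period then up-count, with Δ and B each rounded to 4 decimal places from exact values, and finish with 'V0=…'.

Risk-neutral probability p* = (R−d)/(u−d) = (1.17−0.81)/(1.46−0.81) = 0.5538.
Terminal values V(1,·): V(1,0)=0.0000, V(1,1)=100.0000
  t=0,j=0: stock 77.0000 → up 112.4200 (V=100.0000), down 62.3700 (V=0.0000). Price 47.3373; hedge Δ=1.9980, bond B=-106.5089.
The time-0 hedge costs 47.3373, which is the no-arbitrage price.

(0,0): Delta=1.9980 Bond=-106.5089
V0=47.3373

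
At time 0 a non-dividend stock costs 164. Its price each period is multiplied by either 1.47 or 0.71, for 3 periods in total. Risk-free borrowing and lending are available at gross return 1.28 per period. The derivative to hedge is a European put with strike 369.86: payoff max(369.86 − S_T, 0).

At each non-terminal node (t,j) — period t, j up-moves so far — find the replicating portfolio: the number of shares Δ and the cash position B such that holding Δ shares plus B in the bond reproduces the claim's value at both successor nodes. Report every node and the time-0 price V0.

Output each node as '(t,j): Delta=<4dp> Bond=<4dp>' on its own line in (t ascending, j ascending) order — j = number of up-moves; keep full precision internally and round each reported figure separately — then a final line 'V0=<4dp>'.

The replicating-portfolio and risk-neutral prices coincide; use p* = (1.28−0.71)/(1.47−0.71) = 0.7500 for the latter.
Terminal values V(3,·): V(3,0)=311.1626, V(3,1)=248.3316, V(3,2)=118.2448, V(3,3)=0.0000
Node (2,0) S=82.6724: V=(p*·248.3316+(1−p*)·311.1626)/1.28=206.2807; Δ=(248.3316−311.1626)/(121.5284−58.6974)=-1.0000; B=V−Δ·S=288.9531
Node (2,1) S=171.1668: V=(p*·118.2448+(1−p*)·248.3316)/1.28=117.7863; Δ=(118.2448−248.3316)/(251.6152−121.5284)=-1.0000; B=V−Δ·S=288.9531
Node (2,2) S=354.3876: V=(p*·0.0000+(1−p*)·118.2448)/1.28=23.0947; Δ=(0.0000−118.2448)/(520.9498−251.6152)=-0.4390; B=V−Δ·S=178.6800
Node (1,0) S=116.4400: V=(p*·117.7863+(1−p*)·206.2807)/1.28=109.3046; Δ=(117.7863−206.2807)/(171.1668−82.6724)=-1.0000; B=V−Δ·S=225.7446
Node (1,1) S=241.0800: V=(p*·23.0947+(1−p*)·117.7863)/1.28=36.5372; Δ=(23.0947−117.7863)/(354.3876−171.1668)=-0.5168; B=V−Δ·S=161.1314
Node (0,0) S=164.0000: V=(p*·36.5372+(1−p*)·109.3046)/1.28=42.7571; Δ=(36.5372−109.3046)/(241.0800−116.4400)=-0.5838; B=V−Δ·S=138.5037
Root portfolio cost Δ·164+B reproduces V0=42.7571.

(0,0): Delta=-0.5838 Bond=138.5037
(1,0): Delta=-1.0000 Bond=225.7446
(1,1): Delta=-0.5168 Bond=161.1314
(2,0): Delta=-1.0000 Bond=288.9531
(2,1): Delta=-1.0000 Bond=288.9531
(2,2): Delta=-0.4390 Bond=178.6800
V0=42.7571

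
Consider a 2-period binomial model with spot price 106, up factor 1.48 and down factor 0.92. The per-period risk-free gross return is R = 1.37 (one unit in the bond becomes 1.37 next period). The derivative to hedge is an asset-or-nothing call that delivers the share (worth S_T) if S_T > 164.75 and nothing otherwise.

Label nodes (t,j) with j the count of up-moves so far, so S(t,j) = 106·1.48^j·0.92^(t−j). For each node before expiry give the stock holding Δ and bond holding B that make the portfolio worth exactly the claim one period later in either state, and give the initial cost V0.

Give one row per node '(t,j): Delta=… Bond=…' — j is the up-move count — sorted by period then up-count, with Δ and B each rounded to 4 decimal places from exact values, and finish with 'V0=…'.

(0,0): Delta=2.2942 Bond=-163.3099
(1,0): Delta=0.0000 Bond=0.0000
(1,1): Delta=2.6429 Bond=-278.4252
V0=79.8798

Since d<R<u, set p* = (R−d)/(u−d) = 0.8036; price each node as the discounted p*-expectation of its children.
At expiry t=2: V(2,0)=0.0000, V(2,1)=0.0000, V(2,2)=232.1824
Node (1,0) S=97.5200: V=(p*·0.0000+(1−p*)·0.0000)/1.37=0.0000; Δ=(0.0000−0.0000)/(144.3296−89.7184)=0.0000; B=V−Δ·S=0.0000
Node (1,1) S=156.8800: V=(p*·232.1824+(1−p*)·0.0000)/1.37=136.1862; Δ=(232.1824−0.0000)/(232.1824−144.3296)=2.6429; B=V−Δ·S=-278.4252
Node (0,0) S=106.0000: V=(p*·136.1862+(1−p*)·0.0000)/1.37=79.8798; Δ=(136.1862−0.0000)/(156.8800−97.5200)=2.2942; B=V−Δ·S=-163.3099
Each (Δ,B) replicates both successor values, so the strategy is self-financing and V0 is arbitrage-free.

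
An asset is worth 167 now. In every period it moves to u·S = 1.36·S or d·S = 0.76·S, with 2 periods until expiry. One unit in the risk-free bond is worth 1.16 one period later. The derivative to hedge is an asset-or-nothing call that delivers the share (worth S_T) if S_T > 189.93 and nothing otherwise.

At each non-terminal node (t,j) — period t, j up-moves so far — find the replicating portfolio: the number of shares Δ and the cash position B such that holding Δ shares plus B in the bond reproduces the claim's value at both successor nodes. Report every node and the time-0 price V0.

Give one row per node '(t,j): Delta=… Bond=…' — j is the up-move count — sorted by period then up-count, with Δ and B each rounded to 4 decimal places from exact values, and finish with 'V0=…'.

(0,0): Delta=1.7716 Bond=-193.8427
(1,0): Delta=0.0000 Bond=0.0000
(1,1): Delta=2.2667 Bond=-337.2863
V0=102.0225

Risk-neutral probability p* = (R−d)/(u−d) = (1.16−0.76)/(1.36−0.76) = 0.6667.
Terminal values V(2,·): V(2,0)=0.0000, V(2,1)=0.0000, V(2,2)=308.8832
(1,0): S=126.9200. Δ = (V_up−V_dn)/(S_up−S_dn) = (0.0000−0.0000)/(172.6112−96.4592) = 0.0000. V = [p*·0.0000 + (1−p*)·0.0000]/1.16 = 0.0000. B = V − Δ·S = 0.0000.
(1,1): S=227.1200. Δ = (V_up−V_dn)/(S_up−S_dn) = (308.8832−0.0000)/(308.8832−172.6112) = 2.2667. V = [p*·308.8832 + (1−p*)·0.0000]/1.16 = 177.5191. B = V − Δ·S = -337.2863.
(0,0): S=167.0000. Δ = (V_up−V_dn)/(S_up−S_dn) = (177.5191−0.0000)/(227.1200−126.9200) = 1.7716. V = [p*·177.5191 + (1−p*)·0.0000]/1.16 = 102.0225. B = V − Δ·S = -193.8427.
Each (Δ,B) replicates both successor values, so the strategy is self-financing and V0 is arbitrage-free.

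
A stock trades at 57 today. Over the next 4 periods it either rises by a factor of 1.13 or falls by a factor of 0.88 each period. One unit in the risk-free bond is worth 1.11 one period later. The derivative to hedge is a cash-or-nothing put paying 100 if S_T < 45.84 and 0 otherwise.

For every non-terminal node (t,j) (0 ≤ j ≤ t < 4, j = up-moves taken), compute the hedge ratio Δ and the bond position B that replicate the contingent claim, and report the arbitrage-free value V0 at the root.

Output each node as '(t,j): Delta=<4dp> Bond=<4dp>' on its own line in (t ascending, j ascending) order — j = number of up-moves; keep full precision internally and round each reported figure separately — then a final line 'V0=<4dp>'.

Risk-neutral probability p* = (R−d)/(u−d) = (1.11−0.88)/(1.13−0.88) = 0.9200.
Terminal payoffs: V(4,0)=100.0000, V(4,1)=100.0000, V(4,2)=0.0000, V(4,3)=0.0000, V(4,4)=0.0000
  t=3,j=0: stock 38.8439 → up 43.8936 (V=100.0000), down 34.1826 (V=100.0000). Price 90.0901; hedge Δ=0.0000, bond B=90.0901.
  t=3,j=1: stock 49.8791 → up 56.3634 (V=0.0000), down 43.8936 (V=100.0000). Price 7.2072; hedge Δ=-8.0194, bond B=407.2072.
  t=3,j=2: stock 64.0493 → up 72.3757 (V=0.0000), down 56.3634 (V=0.0000). Price 0.0000; hedge Δ=0.0000, bond B=0.0000.
  t=3,j=3: stock 82.2451 → up 92.9370 (V=0.0000), down 72.3757 (V=0.0000). Price 0.0000; hedge Δ=0.0000, bond B=0.0000.
  t=2,j=0: stock 44.1408 → up 49.8791 (V=7.2072), down 38.8439 (V=90.0901). Price 12.4665; hedge Δ=-7.5108, bond B=343.9981.
  t=2,j=1: stock 56.6808 → up 64.0493 (V=0.0000), down 49.8791 (V=7.2072). Price 0.5194; hedge Δ=-0.5086, bond B=29.3483.
  t=2,j=2: stock 72.7833 → up 82.2451 (V=0.0000), down 64.0493 (V=0.0000). Price 0.0000; hedge Δ=0.0000, bond B=0.0000.
  t=1,j=0: stock 50.1600 → up 56.6808 (V=0.5194), down 44.1408 (V=12.4665). Price 1.3290; hedge Δ=-0.9527, bond B=49.1173.
  t=1,j=1: stock 64.4100 → up 72.7833 (V=0.0000), down 56.6808 (V=0.5194). Price 0.0374; hedge Δ=-0.0323, bond B=2.1152.
  t=0,j=0: stock 57.0000 → up 64.4100 (V=0.0374), down 50.1600 (V=1.3290). Price 0.1268; hedge Δ=-0.0906, bond B=5.2931.
Each (Δ,B) replicates both successor values, so the strategy is self-financing and V0 is arbitrage-free.

(0,0): Delta=-0.0906 Bond=5.2931
(1,0): Delta=-0.9527 Bond=49.1173
(1,1): Delta=-0.0323 Bond=2.1152
(2,0): Delta=-7.5108 Bond=343.9981
(2,1): Delta=-0.5086 Bond=29.3483
(2,2): Delta=0.0000 Bond=0.0000
(3,0): Delta=0.0000 Bond=90.0901
(3,1): Delta=-8.0194 Bond=407.2072
(3,2): Delta=0.0000 Bond=0.0000
(3,3): Delta=0.0000 Bond=0.0000
V0=0.1268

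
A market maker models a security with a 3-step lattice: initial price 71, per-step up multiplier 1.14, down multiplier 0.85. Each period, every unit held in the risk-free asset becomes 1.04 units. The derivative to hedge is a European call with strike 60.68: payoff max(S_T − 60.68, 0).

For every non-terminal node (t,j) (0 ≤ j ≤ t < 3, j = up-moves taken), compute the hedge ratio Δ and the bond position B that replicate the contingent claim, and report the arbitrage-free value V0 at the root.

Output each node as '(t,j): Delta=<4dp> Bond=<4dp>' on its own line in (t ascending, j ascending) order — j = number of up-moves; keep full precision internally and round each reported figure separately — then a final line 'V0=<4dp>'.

The replicating-portfolio and risk-neutral prices coincide; use p* = (1.04−0.85)/(1.14−0.85) = 0.6552 for the latter.
Terminal values V(3,·): V(3,0)=0.0000, V(3,1)=0.0000, V(3,2)=17.7509, V(3,3)=44.5096
(2,0): S=51.2975. Δ = (V_up−V_dn)/(S_up−S_dn) = (0.0000−0.0000)/(58.4791−43.6029) = 0.0000. V = [p*·0.0000 + (1−p*)·0.0000]/1.04 = 0.0000. B = V − Δ·S = 0.0000.
(2,1): S=68.7990. Δ = (V_up−V_dn)/(S_up−S_dn) = (17.7509−0.0000)/(78.4309−58.4791) = 0.8897. V = [p*·17.7509 + (1−p*)·0.0000]/1.04 = 11.1826. B = V − Δ·S = -50.0273.
(2,2): S=92.2716. Δ = (V_up−V_dn)/(S_up−S_dn) = (44.5096−17.7509)/(105.1896−78.4309) = 1.0000. V = [p*·44.5096 + (1−p*)·17.7509]/1.04 = 33.9254. B = V − Δ·S = -58.3462.
(1,0): S=60.3500. Δ = (V_up−V_dn)/(S_up−S_dn) = (11.1826−0.0000)/(68.7990−51.2975) = 0.6389. V = [p*·11.1826 + (1−p*)·0.0000]/1.04 = 7.0447. B = V − Δ·S = -31.5159.
(1,1): S=80.9400. Δ = (V_up−V_dn)/(S_up−S_dn) = (33.9254−11.1826)/(92.2716−68.7990) = 0.9689. V = [p*·33.9254 + (1−p*)·11.1826]/1.04 = 25.0799. B = V − Δ·S = -53.3438.
(0,0): S=71.0000. Δ = (V_up−V_dn)/(S_up−S_dn) = (25.0799−7.0447)/(80.9400−60.3500) = 0.8759. V = [p*·25.0799 + (1−p*)·7.0447]/1.04 = 18.1354. B = V − Δ·S = -44.0548.
Root portfolio cost Δ·71+B reproduces V0=18.1354.

(0,0): Delta=0.8759 Bond=-44.0548
(1,0): Delta=0.6389 Bond=-31.5159
(1,1): Delta=0.9689 Bond=-53.3438
(2,0): Delta=0.0000 Bond=0.0000
(2,1): Delta=0.8897 Bond=-50.0273
(2,2): Delta=1.0000 Bond=-58.3462
V0=18.1354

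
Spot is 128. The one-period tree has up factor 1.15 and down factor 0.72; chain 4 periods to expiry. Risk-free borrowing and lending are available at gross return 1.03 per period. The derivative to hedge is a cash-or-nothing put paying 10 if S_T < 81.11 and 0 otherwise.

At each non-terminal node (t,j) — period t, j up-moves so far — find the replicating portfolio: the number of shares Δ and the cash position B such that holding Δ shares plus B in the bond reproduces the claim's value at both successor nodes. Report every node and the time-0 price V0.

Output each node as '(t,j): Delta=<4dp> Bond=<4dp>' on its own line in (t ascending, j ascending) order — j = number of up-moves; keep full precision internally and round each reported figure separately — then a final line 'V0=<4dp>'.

The replicating-portfolio and risk-neutral prices coincide; use p* = (1.03−0.72)/(1.15−0.72) = 0.7209 for the latter.
Payoff layer (t=4): V(4,0)=10.0000, V(4,1)=10.0000, V(4,2)=0.0000, V(4,3)=0.0000, V(4,4)=0.0000
  t=3,j=0: stock 47.7757 → up 54.9421 (V=10.0000), down 34.3985 (V=10.0000). Price 9.7087; hedge Δ=0.0000, bond B=9.7087.
  t=3,j=1: stock 76.3085 → up 87.7548 (V=0.0000), down 54.9421 (V=10.0000). Price 2.7094; hedge Δ=-0.3048, bond B=25.9652.
  t=3,j=2: stock 121.8816 → up 140.1638 (V=0.0000), down 87.7548 (V=0.0000). Price 0.0000; hedge Δ=0.0000, bond B=0.0000.
  t=3,j=3: stock 194.6720 → up 223.8728 (V=0.0000), down 140.1638 (V=0.0000). Price 0.0000; hedge Δ=0.0000, bond B=0.0000.
  t=2,j=0: stock 66.3552 → up 76.3085 (V=2.7094), down 47.7757 (V=9.7087). Price 4.5269; hedge Δ=-0.2453, bond B=20.8044.
  t=2,j=1: stock 105.9840 → up 121.8816 (V=0.0000), down 76.3085 (V=2.7094). Price 0.7341; hedge Δ=-0.0595, bond B=7.0351.
  t=2,j=2: stock 169.2800 → up 194.6720 (V=0.0000), down 121.8816 (V=0.0000). Price 0.0000; hedge Δ=0.0000, bond B=0.0000.
  t=1,j=0: stock 92.1600 → up 105.9840 (V=0.7341), down 66.3552 (V=4.5269). Price 1.7403; hedge Δ=-0.0957, bond B=10.5608.
  t=1,j=1: stock 147.2000 → up 169.2800 (V=0.0000), down 105.9840 (V=0.7341). Price 0.1989; hedge Δ=-0.0116, bond B=1.9061.
  t=0,j=0: stock 128.0000 → up 147.2000 (V=0.1989), down 92.1600 (V=1.7403). Price 0.6107; hedge Δ=-0.0280, bond B=4.1955.
Root portfolio cost Δ·128+B reproduces V0=0.6107.

(0,0): Delta=-0.0280 Bond=4.1955
(1,0): Delta=-0.0957 Bond=10.5608
(1,1): Delta=-0.0116 Bond=1.9061
(2,0): Delta=-0.2453 Bond=20.8044
(2,1): Delta=-0.0595 Bond=7.0351
(2,2): Delta=0.0000 Bond=0.0000
(3,0): Delta=0.0000 Bond=9.7087
(3,1): Delta=-0.3048 Bond=25.9652
(3,2): Delta=0.0000 Bond=0.0000
(3,3): Delta=0.0000 Bond=0.0000
V0=0.6107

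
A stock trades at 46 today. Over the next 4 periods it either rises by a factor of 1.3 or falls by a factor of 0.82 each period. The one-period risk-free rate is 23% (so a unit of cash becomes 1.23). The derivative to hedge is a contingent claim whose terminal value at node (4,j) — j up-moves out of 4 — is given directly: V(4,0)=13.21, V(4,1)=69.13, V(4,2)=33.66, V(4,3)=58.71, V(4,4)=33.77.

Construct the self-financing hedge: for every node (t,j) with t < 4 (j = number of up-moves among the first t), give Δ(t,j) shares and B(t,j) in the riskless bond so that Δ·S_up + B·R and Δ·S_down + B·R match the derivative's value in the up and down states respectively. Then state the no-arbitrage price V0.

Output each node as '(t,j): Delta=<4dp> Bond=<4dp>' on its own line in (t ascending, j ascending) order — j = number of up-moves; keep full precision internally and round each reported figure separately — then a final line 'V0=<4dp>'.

Under the risk-neutral measure, an up-move has probability p* = (R−d)/(u−d) = 0.8542 and values discount at R = 1.23.
Terminal payoffs: V(4,0)=13.2100, V(4,1)=69.1300, V(4,2)=33.6600, V(4,3)=58.7100, V(4,4)=33.7700
(3,0): S=25.3629. Δ = (V_up−V_dn)/(S_up−S_dn) = (69.1300−13.2100)/(32.9718−20.7976) = 4.5933. V = [p*·69.1300 + (1−p*)·13.2100]/1.23 = 49.5732. B = V − Δ·S = -66.9268.
(3,1): S=40.2095. Δ = (V_up−V_dn)/(S_up−S_dn) = (33.6600−69.1300)/(52.2724−32.9718) = -1.8378. V = [p*·33.6600 + (1−p*)·69.1300]/1.23 = 31.5713. B = V − Δ·S = 105.4671.
(3,2): S=63.7468. Δ = (V_up−V_dn)/(S_up−S_dn) = (58.7100−33.6600)/(82.8708−52.2724) = 0.8187. V = [p*·58.7100 + (1−p*)·33.6600]/1.23 = 44.7617. B = V − Δ·S = -7.4258.
(3,3): S=101.0620. Δ = (V_up−V_dn)/(S_up−S_dn) = (33.7700−58.7100)/(131.3806−82.8708) = -0.5141. V = [p*·33.7700 + (1−p*)·58.7100]/1.23 = 30.4123. B = V − Δ·S = 82.3706.
(2,0): S=30.9304. Δ = (V_up−V_dn)/(S_up−S_dn) = (31.5713−49.5732)/(40.2095−25.3629) = -1.2125. V = [p*·31.5713 + (1−p*)·49.5732]/1.23 = 27.8021. B = V − Δ·S = 65.3060.
(2,1): S=49.0360. Δ = (V_up−V_dn)/(S_up−S_dn) = (44.7617−31.5713)/(63.7468−40.2095) = 0.5604. V = [p*·44.7617 + (1−p*)·31.5713]/1.23 = 34.8277. B = V − Δ·S = 7.3478.
(2,2): S=77.7400. Δ = (V_up−V_dn)/(S_up−S_dn) = (30.4123−44.7617)/(101.0620−63.7468) = -0.3845. V = [p*·30.4123 + (1−p*)·44.7617]/1.23 = 26.4267. B = V − Δ·S = 56.3214.
(1,0): S=37.7200. Δ = (V_up−V_dn)/(S_up−S_dn) = (34.8277−27.8021)/(49.0360−30.9304) = 0.3880. V = [p*·34.8277 + (1−p*)·27.8021]/1.23 = 27.4822. B = V − Δ·S = 12.8455.
(1,1): S=59.8000. Δ = (V_up−V_dn)/(S_up−S_dn) = (26.4267−34.8277)/(77.7400−49.0360) = -0.2927. V = [p*·26.4267 + (1−p*)·34.8277]/1.23 = 22.4812. B = V − Δ·S = 39.9832.
(0,0): S=46.0000. Δ = (V_up−V_dn)/(S_up−S_dn) = (22.4812−27.4822)/(59.8000−37.7200) = -0.2265. V = [p*·22.4812 + (1−p*)·27.4822]/1.23 = 18.8703. B = V − Δ·S = 29.2892.
Each (Δ,B) replicates both successor values, so the strategy is self-financing and V0 is arbitrage-free.

(0,0): Delta=-0.2265 Bond=29.2892
(1,0): Delta=0.3880 Bond=12.8455
(1,1): Delta=-0.2927 Bond=39.9832
(2,0): Delta=-1.2125 Bond=65.3060
(2,1): Delta=0.5604 Bond=7.3478
(2,2): Delta=-0.3845 Bond=56.3214
(3,0): Delta=4.5933 Bond=-66.9268
(3,1): Delta=-1.8378 Bond=105.4671
(3,2): Delta=0.8187 Bond=-7.4258
(3,3): Delta=-0.5141 Bond=82.3706
V0=18.8703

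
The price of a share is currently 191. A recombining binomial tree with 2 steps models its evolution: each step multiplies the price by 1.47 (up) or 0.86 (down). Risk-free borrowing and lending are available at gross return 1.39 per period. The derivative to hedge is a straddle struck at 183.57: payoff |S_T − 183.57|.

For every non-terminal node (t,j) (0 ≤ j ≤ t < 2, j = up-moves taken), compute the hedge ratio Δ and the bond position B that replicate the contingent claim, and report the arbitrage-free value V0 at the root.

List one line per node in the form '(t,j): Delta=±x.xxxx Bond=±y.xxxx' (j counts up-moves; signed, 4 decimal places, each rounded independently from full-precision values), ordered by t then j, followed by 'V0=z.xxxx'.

(0,0): Delta=0.9315 Bond=-81.1700
(1,0): Delta=0.1555 Bond=14.6280
(1,1): Delta=1.0000 Bond=-132.0647
V0=96.7426

Since d<R<u, set p* = (R−d)/(u−d) = 0.8689; price each node as the discounted p*-expectation of its children.
At expiry t=2: V(2,0)=42.3064, V(2,1)=57.8922, V(2,2)=229.1619
  t=1,j=0: stock 164.2600 → up 241.4622 (V=57.8922), down 141.2636 (V=42.3064). Price 40.1785; hedge Δ=0.1555, bond B=14.6280.
  t=1,j=1: stock 280.7700 → up 412.7319 (V=229.1619), down 241.4622 (V=57.8922). Price 148.7053; hedge Δ=1.0000, bond B=-132.0647.
  t=0,j=0: stock 191.0000 → up 280.7700 (V=148.7053), down 164.2600 (V=40.1785). Price 96.7426; hedge Δ=0.9315, bond B=-81.1700.
The time-0 hedge costs 96.7426, which is the no-arbitrage price.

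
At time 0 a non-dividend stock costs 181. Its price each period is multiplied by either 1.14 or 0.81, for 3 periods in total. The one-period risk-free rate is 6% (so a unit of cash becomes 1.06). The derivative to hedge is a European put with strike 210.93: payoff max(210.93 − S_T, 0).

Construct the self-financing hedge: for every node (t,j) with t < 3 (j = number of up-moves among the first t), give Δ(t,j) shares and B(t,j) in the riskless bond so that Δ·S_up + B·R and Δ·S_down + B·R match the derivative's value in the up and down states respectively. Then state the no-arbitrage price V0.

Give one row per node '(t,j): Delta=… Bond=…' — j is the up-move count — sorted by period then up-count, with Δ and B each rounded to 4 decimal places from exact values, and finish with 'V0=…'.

Under the risk-neutral measure, an up-move has probability p* = (R−d)/(u−d) = 0.7576 and values discount at R = 1.06.
At expiry t=3: V(3,0)=114.7392, V(3,1)=75.5503, V(3,2)=20.3956, V(3,3)=0.0000
Node (2,0) S=118.7541: V=(p*·75.5503+(1−p*)·114.7392)/1.06=80.2365; Δ=(75.5503−114.7392)/(135.3797−96.1908)=-1.0000; B=V−Δ·S=198.9906
Node (2,1) S=167.1354: V=(p*·20.3956+(1−p*)·75.5503)/1.06=31.8552; Δ=(20.3956−75.5503)/(190.5344−135.3797)=-1.0000; B=V−Δ·S=198.9906
Node (2,2) S=235.2276: V=(p*·0.0000+(1−p*)·20.3956)/1.06=4.6645; Δ=(0.0000−20.3956)/(268.1595−190.5344)=-0.2627; B=V−Δ·S=66.4695
Node (1,0) S=146.6100: V=(p*·31.8552+(1−p*)·80.2365)/1.06=41.1169; Δ=(31.8552−80.2365)/(167.1354−118.7541)=-1.0000; B=V−Δ·S=187.7269
Node (1,1) S=206.3400: V=(p*·4.6645+(1−p*)·31.8552)/1.06=10.6191; Δ=(4.6645−31.8552)/(235.2276−167.1354)=-0.3993; B=V−Δ·S=93.0149
Node (0,0) S=181.0000: V=(p*·10.6191+(1−p*)·41.1169)/1.06=16.9929; Δ=(10.6191−41.1169)/(206.3400−146.6100)=-0.5106; B=V−Δ·S=109.4108
The time-0 hedge costs 16.9929, which is the no-arbitrage price.

(0,0): Delta=-0.5106 Bond=109.4108
(1,0): Delta=-1.0000 Bond=187.7269
(1,1): Delta=-0.3993 Bond=93.0149
(2,0): Delta=-1.0000 Bond=198.9906
(2,1): Delta=-1.0000 Bond=198.9906
(2,2): Delta=-0.2627 Bond=66.4695
V0=16.9929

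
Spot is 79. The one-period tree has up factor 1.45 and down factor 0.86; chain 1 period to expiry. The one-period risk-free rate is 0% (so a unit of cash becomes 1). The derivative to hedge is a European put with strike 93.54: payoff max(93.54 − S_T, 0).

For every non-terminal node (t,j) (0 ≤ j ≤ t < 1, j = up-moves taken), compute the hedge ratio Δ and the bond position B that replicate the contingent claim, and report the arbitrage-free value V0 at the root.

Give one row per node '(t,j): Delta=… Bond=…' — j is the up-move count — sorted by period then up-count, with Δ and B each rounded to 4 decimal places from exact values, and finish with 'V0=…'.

(0,0): Delta=-0.5492 Bond=62.9153
V0=19.5254

The replicating-portfolio and risk-neutral prices coincide; use p* = (1−0.86)/(1.45−0.86) = 0.2373 for the latter.
Terminal values V(1,·): V(1,0)=25.6000, V(1,1)=0.0000
  t=0,j=0: stock 79.0000 → up 114.5500 (V=0.0000), down 67.9400 (V=25.6000). Price 19.5254; hedge Δ=-0.5492, bond B=62.9153.
Self-financing check: at every node Δ·S+B equals the discounted successor values.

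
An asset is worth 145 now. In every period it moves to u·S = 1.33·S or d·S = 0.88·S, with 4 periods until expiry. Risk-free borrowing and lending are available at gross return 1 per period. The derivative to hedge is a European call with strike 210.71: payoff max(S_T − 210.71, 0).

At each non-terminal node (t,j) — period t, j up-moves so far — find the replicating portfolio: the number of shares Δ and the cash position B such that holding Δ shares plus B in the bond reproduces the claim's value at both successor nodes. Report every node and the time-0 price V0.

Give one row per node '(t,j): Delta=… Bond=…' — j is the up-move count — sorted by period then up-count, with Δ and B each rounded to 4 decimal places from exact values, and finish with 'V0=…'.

(0,0): Delta=0.2592 Bond=-31.3728
(1,0): Delta=0.1108 Bond=-12.4441
(1,1): Delta=0.5291 Bond=-83.4266
(2,0): Delta=0.0000 Bond=0.0000
(2,1): Delta=0.3125 Bond=-46.6655
(2,2): Delta=0.9232 Bond=-184.5196
(3,0): Delta=0.0000 Bond=0.0000
(3,1): Delta=0.0000 Bond=0.0000
(3,2): Delta=0.8810 Bond=-174.9958
(3,3): Delta=1.0000 Bond=-210.7100
V0=6.2064

Risk-neutral probability p* = (R−d)/(u−d) = (1−0.88)/(1.33−0.88) = 0.2667.
At expiry t=4: V(4,0)=0.0000, V(4,1)=0.0000, V(4,2)=0.0000, V(4,3)=89.4865, V(4,4)=242.9960
(3,0): S=98.8134. Δ = (V_up−V_dn)/(S_up−S_dn) = (0.0000−0.0000)/(131.4219−86.9558) = 0.0000. V = [p*·0.0000 + (1−p*)·0.0000]/1 = 0.0000. B = V − Δ·S = 0.0000.
(3,1): S=149.3430. Δ = (V_up−V_dn)/(S_up−S_dn) = (0.0000−0.0000)/(198.6262−131.4219) = 0.0000. V = [p*·0.0000 + (1−p*)·0.0000]/1 = 0.0000. B = V − Δ·S = 0.0000.
(3,2): S=225.7116. Δ = (V_up−V_dn)/(S_up−S_dn) = (89.4865−0.0000)/(300.1965−198.6262) = 0.8810. V = [p*·89.4865 + (1−p*)·0.0000]/1 = 23.8631. B = V − Δ·S = -174.9958.
(3,3): S=341.1324. Δ = (V_up−V_dn)/(S_up−S_dn) = (242.9960−89.4865)/(453.7060−300.1965) = 1.0000. V = [p*·242.9960 + (1−p*)·89.4865]/1 = 130.4224. B = V − Δ·S = -210.7100.
(2,0): S=112.2880. Δ = (V_up−V_dn)/(S_up−S_dn) = (0.0000−0.0000)/(149.3430−98.8134) = 0.0000. V = [p*·0.0000 + (1−p*)·0.0000]/1 = 0.0000. B = V − Δ·S = 0.0000.
(2,1): S=169.7080. Δ = (V_up−V_dn)/(S_up−S_dn) = (23.8631−0.0000)/(225.7116−149.3430) = 0.3125. V = [p*·23.8631 + (1−p*)·0.0000]/1 = 6.3635. B = V − Δ·S = -46.6655.
(2,2): S=256.4905. Δ = (V_up−V_dn)/(S_up−S_dn) = (130.4224−23.8631)/(341.1324−225.7116) = 0.9232. V = [p*·130.4224 + (1−p*)·23.8631]/1 = 52.2789. B = V − Δ·S = -184.5196.
(1,0): S=127.6000. Δ = (V_up−V_dn)/(S_up−S_dn) = (6.3635−0.0000)/(169.7080−112.2880) = 0.1108. V = [p*·6.3635 + (1−p*)·0.0000]/1 = 1.6969. B = V − Δ·S = -12.4441.
(1,1): S=192.8500. Δ = (V_up−V_dn)/(S_up−S_dn) = (52.2789−6.3635)/(256.4905−169.7080) = 0.5291. V = [p*·52.2789 + (1−p*)·6.3635]/1 = 18.6076. B = V − Δ·S = -83.4266.
(0,0): S=145.0000. Δ = (V_up−V_dn)/(S_up−S_dn) = (18.6076−1.6969)/(192.8500−127.6000) = 0.2592. V = [p*·18.6076 + (1−p*)·1.6969]/1 = 6.2064. B = V − Δ·S = -31.3728.
Self-financing check: at every node Δ·S+B equals the discounted successor values.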